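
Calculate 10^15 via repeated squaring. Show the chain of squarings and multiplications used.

Computing 10^15 by squaring (build up from 10^1; each line after the first costs one multiplication):

10^1 = 10
10^2 = (10^1)^2 = 10^2 = 100
10^3 = 10 * 10^2 = 10 * 100 = 1000
10^6 = (10^3)^2 = 1000^2 = 1000000
10^7 = 10 * 10^6 = 10 * 1000000 = 10000000
10^14 = (10^7)^2 = 10000000^2 = 100000000000000
10^15 = 10 * 10^14 = 10 * 100000000000000 = 1000000000000000

Result: 1000000000000000
Multiplications needed: 6 (6 lines after 10^1)

10^15 = 1000000000000000. Using exponentiation by squaring, this requires 6 multiplications. The key idea: if the exponent is even, square the half-power; if odd, multiply by the base once.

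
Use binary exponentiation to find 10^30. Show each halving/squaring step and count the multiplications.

Computing 10^30 by squaring (build up from 10^1; each line after the first costs one multiplication):

10^1 = 10
10^2 = (10^1)^2 = 10^2 = 100
10^3 = 10 * 10^2 = 10 * 100 = 1000
10^6 = (10^3)^2 = 1000^2 = 1000000
10^7 = 10 * 10^6 = 10 * 1000000 = 10000000
10^14 = (10^7)^2 = 10000000^2 = 100000000000000
10^15 = 10 * 10^14 = 10 * 100000000000000 = 1000000000000000
10^30 = (10^15)^2 = 1000000000000000^2 = 1000000000000000000000000000000

Result: 1000000000000000000000000000000
Multiplications needed: 7 (7 lines after 10^1)

10^30 = 1000000000000000000000000000000. Using exponentiation by squaring, this requires 7 multiplications. The key idea: if the exponent is even, square the half-power; if odd, multiply by the base once.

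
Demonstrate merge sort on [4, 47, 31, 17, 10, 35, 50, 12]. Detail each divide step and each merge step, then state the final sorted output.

Merge sort trace:

Split: [4, 47, 31, 17, 10, 35, 50, 12] -> [4, 47, 31, 17] and [10, 35, 50, 12]
  Split: [4, 47, 31, 17] -> [4, 47] and [31, 17]
    Split: [4, 47] -> [4] and [47]
    Merge: [4] + [47] -> [4, 47]
    Split: [31, 17] -> [31] and [17]
    Merge: [31] + [17] -> [17, 31]
  Merge: [4, 47] + [17, 31] -> [4, 17, 31, 47]
  Split: [10, 35, 50, 12] -> [10, 35] and [50, 12]
    Split: [10, 35] -> [10] and [35]
    Merge: [10] + [35] -> [10, 35]
    Split: [50, 12] -> [50] and [12]
    Merge: [50] + [12] -> [12, 50]
  Merge: [10, 35] + [12, 50] -> [10, 12, 35, 50]
Merge: [4, 17, 31, 47] + [10, 12, 35, 50] -> [4, 10, 12, 17, 31, 35, 47, 50]

Final sorted array: [4, 10, 12, 17, 31, 35, 47, 50]

The merge sort proceeds by recursively splitting the array and merging sorted halves.
After all merges, the sorted array is [4, 10, 12, 17, 31, 35, 47, 50].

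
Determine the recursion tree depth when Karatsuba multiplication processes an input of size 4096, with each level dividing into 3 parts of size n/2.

For divide and conquer with division factor 2:

Problem sizes at each level:
Level 0: 4096
Level 1: 2048
Level 2: 1024
Level 3: 512
Level 4: 256
Level 5: 128
Level 6: 64
Level 7: 32
Level 8: 16
Level 9: 8
Level 10: 4
Level 11: 2
Level 12: 1

The root is level 0 and the size-1 base case is level 12 (the tree spans levels 0 through 12, i.e. 13 levels counting the root), so the depth is the number of divisions: log_2(4096) = 12

The recursion tree depth is log_2(4096) = 12. At each level, the problem size is divided by 2, so it takes 12 divisions to reduce to a base case of size 1. The algorithm makes 3 recursive calls at each level.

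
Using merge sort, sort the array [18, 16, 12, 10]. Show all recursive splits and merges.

Merge sort trace:

Split: [18, 16, 12, 10] -> [18, 16] and [12, 10]
  Split: [18, 16] -> [18] and [16]
  Merge: [18] + [16] -> [16, 18]
  Split: [12, 10] -> [12] and [10]
  Merge: [12] + [10] -> [10, 12]
Merge: [16, 18] + [10, 12] -> [10, 12, 16, 18]

Final sorted array: [10, 12, 16, 18]

The merge sort proceeds by recursively splitting the array and merging sorted halves.
After all merges, the sorted array is [10, 12, 16, 18].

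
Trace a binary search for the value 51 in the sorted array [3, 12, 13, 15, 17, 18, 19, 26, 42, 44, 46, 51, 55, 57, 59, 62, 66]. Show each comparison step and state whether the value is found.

Binary search for 51 in [3, 12, 13, 15, 17, 18, 19, 26, 42, 44, 46, 51, 55, 57, 59, 62, 66]:

lo=0, hi=16, mid=8, arr[mid]=42 -> 42 < 51, search right half
lo=9, hi=16, mid=12, arr[mid]=55 -> 55 > 51, search left half
lo=9, hi=11, mid=10, arr[mid]=46 -> 46 < 51, search right half
lo=11, hi=11, mid=11, arr[mid]=51 -> Found target at index 11!

Binary search finds 51 at index 11 after 4 comparisons. The search repeatedly halves the search space by comparing with the middle element.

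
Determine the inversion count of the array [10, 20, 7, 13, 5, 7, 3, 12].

Finding inversions in [10, 20, 7, 13, 5, 7, 3, 12]:

(0, 2): arr[0]=10 > arr[2]=7
(0, 4): arr[0]=10 > arr[4]=5
(0, 5): arr[0]=10 > arr[5]=7
(0, 6): arr[0]=10 > arr[6]=3
(1, 2): arr[1]=20 > arr[2]=7
(1, 3): arr[1]=20 > arr[3]=13
(1, 4): arr[1]=20 > arr[4]=5
(1, 5): arr[1]=20 > arr[5]=7
(1, 6): arr[1]=20 > arr[6]=3
(1, 7): arr[1]=20 > arr[7]=12
(2, 4): arr[2]=7 > arr[4]=5
(2, 6): arr[2]=7 > arr[6]=3
(3, 4): arr[3]=13 > arr[4]=5
(3, 5): arr[3]=13 > arr[5]=7
(3, 6): arr[3]=13 > arr[6]=3
(3, 7): arr[3]=13 > arr[7]=12
(4, 6): arr[4]=5 > arr[6]=3
(5, 6): arr[5]=7 > arr[6]=3

Total inversions: 18

The array has 18 inversion(s): (0,2), (0,4), (0,5), (0,6), (1,2), (1,3), (1,4), (1,5), (1,6), (1,7), (2,4), (2,6), (3,4), (3,5), (3,6), (3,7), (4,6), (5,6). Each pair (i,j) satisfies i < j and arr[i] > arr[j].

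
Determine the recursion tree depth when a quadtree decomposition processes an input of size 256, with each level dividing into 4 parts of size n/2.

For divide and conquer with division factor 2:

Problem sizes at each level:
Level 0: 256
Level 1: 128
Level 2: 64
Level 3: 32
Level 4: 16
Level 5: 8
Level 6: 4
Level 7: 2
Level 8: 1

The root is level 0 and the size-1 base case is level 8 (the tree spans levels 0 through 8, i.e. 9 levels counting the root), so the depth is the number of divisions: log_2(256) = 8

The recursion tree depth is log_2(256) = 8. At each level, the problem size is divided by 2, so it takes 8 divisions to reduce to a base case of size 1. The algorithm makes 4 recursive calls at each level.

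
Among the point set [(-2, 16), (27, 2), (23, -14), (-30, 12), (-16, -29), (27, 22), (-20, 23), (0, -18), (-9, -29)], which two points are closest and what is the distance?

Computing all pairwise distances among 9 points:

d((-2, 16), (27, 2)) = 32.2025
d((-2, 16), (23, -14)) = 39.0512
d((-2, 16), (-30, 12)) = 28.2843
d((-2, 16), (-16, -29)) = 47.1275
d((-2, 16), (27, 22)) = 29.6142
d((-2, 16), (-20, 23)) = 19.3132
d((-2, 16), (0, -18)) = 34.0588
d((-2, 16), (-9, -29)) = 45.5412
d((27, 2), (23, -14)) = 16.4924
d((27, 2), (-30, 12)) = 57.8705
d((27, 2), (-16, -29)) = 53.0094
d((27, 2), (27, 22)) = 20.0
d((27, 2), (-20, 23)) = 51.4782
d((27, 2), (0, -18)) = 33.6006
d((27, 2), (-9, -29)) = 47.5079
d((23, -14), (-30, 12)) = 59.0339
d((23, -14), (-16, -29)) = 41.7852
d((23, -14), (27, 22)) = 36.2215
d((23, -14), (-20, 23)) = 56.7274
d((23, -14), (0, -18)) = 23.3452
d((23, -14), (-9, -29)) = 35.3412
d((-30, 12), (-16, -29)) = 43.3244
d((-30, 12), (27, 22)) = 57.8705
d((-30, 12), (-20, 23)) = 14.8661
d((-30, 12), (0, -18)) = 42.4264
d((-30, 12), (-9, -29)) = 46.0652
d((-16, -29), (27, 22)) = 66.7083
d((-16, -29), (-20, 23)) = 52.1536
d((-16, -29), (0, -18)) = 19.4165
d((-16, -29), (-9, -29)) = 7.0 <-- minimum
d((27, 22), (-20, 23)) = 47.0106
d((27, 22), (0, -18)) = 48.2597
d((27, 22), (-9, -29)) = 62.426
d((-20, 23), (0, -18)) = 45.618
d((-20, 23), (-9, -29)) = 53.1507
d((0, -18), (-9, -29)) = 14.2127

Closest pair: (-16, -29) and (-9, -29) with distance 7.0

The closest pair is (-16, -29) and (-9, -29) with Euclidean distance 7.0. For 9 points, brute-force pairwise comparison is shown above. For large n, the divide-and-conquer algorithm (sort by x, recurse on halves, check the dividing strip) achieves O(n log n).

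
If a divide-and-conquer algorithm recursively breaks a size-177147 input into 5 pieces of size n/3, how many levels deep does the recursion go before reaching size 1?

For divide and conquer with division factor 3:

Problem sizes at each level:
Level 0: 177147
Level 1: 59049
Level 2: 19683
Level 3: 6561
Level 4: 2187
Level 5: 729
Level 6: 243
Level 7: 81
Level 8: 27
Level 9: 9
Level 10: 3
Level 11: 1

The root is level 0 and the size-1 base case is level 11 (the tree spans levels 0 through 11, i.e. 12 levels counting the root), so the depth is the number of divisions: log_3(177147) = 11

The recursion tree depth is log_3(177147) = 11. At each level, the problem size is divided by 3, so it takes 11 divisions to reduce to a base case of size 1. The algorithm makes 5 recursive calls at each level.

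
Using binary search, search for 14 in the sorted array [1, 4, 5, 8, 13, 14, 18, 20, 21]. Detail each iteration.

Binary search for 14 in [1, 4, 5, 8, 13, 14, 18, 20, 21]:

lo=0, hi=8, mid=4, arr[mid]=13 -> 13 < 14, search right half
lo=5, hi=8, mid=6, arr[mid]=18 -> 18 > 14, search left half
lo=5, hi=5, mid=5, arr[mid]=14 -> Found target at index 5!

Binary search finds 14 at index 5 after 3 comparisons. The search repeatedly halves the search space by comparing with the middle element.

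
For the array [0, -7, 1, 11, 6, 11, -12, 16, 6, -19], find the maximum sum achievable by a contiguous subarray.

Using Kadane's algorithm on [0, -7, 1, 11, 6, 11, -12, 16, 6, -19]:

Scanning through the array:
Position 1 (value -7): max_ending_here = -7, max_so_far = 0
Position 2 (value 1): max_ending_here = 1, max_so_far = 1
Position 3 (value 11): max_ending_here = 12, max_so_far = 12
Position 4 (value 6): max_ending_here = 18, max_so_far = 18
Position 5 (value 11): max_ending_here = 29, max_so_far = 29
Position 6 (value -12): max_ending_here = 17, max_so_far = 29
Position 7 (value 16): max_ending_here = 33, max_so_far = 33
Position 8 (value 6): max_ending_here = 39, max_so_far = 39
Position 9 (value -19): max_ending_here = 20, max_so_far = 39

Maximum subarray: [1, 11, 6, 11, -12, 16, 6]
Maximum sum: 39

The maximum subarray is [1, 11, 6, 11, -12, 16, 6] with sum 39. This subarray runs from index 2 to index 8.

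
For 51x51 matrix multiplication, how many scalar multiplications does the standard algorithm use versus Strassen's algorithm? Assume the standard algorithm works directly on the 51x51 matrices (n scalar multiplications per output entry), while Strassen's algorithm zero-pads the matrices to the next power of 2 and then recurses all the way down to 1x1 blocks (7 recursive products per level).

Matrix multiplication for 51x51 matrices:

Strassen's algorithm requires power-of-2 dimensions. Pad 51x51 to 64x64 (next power of 2).

Standard algorithm: 51^3 = 132651 multiplications
Strassen's algorithm: 7^(log2(64)) = 7^6 = 117649 multiplications
Savings: 132651 - 117649 = 15002 multiplications

Standard: 132651 multiplications (51^3). Strassen: 117649 multiplications (7^6, after padding to 64x64). Strassen reduces 8 recursive multiplications to 7 at each level.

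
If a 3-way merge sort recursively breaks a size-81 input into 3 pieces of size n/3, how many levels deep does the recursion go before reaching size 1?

For divide and conquer with division factor 3:

Problem sizes at each level:
Level 0: 81
Level 1: 27
Level 2: 9
Level 3: 3
Level 4: 1

The root is level 0 and the size-1 base case is level 4 (the tree spans levels 0 through 4, i.e. 5 levels counting the root), so the depth is the number of divisions: log_3(81) = 4

The recursion tree depth is log_3(81) = 4. At each level, the problem size is divided by 3, so it takes 4 divisions to reduce to a base case of size 1. The algorithm makes 3 recursive calls at each level.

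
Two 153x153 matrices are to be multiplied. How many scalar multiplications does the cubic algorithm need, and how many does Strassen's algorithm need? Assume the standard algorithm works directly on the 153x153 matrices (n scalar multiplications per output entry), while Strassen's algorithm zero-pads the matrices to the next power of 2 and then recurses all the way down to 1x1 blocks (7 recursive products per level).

Matrix multiplication for 153x153 matrices:

Strassen's algorithm requires power-of-2 dimensions. Pad 153x153 to 256x256 (next power of 2).

Standard algorithm: 153^3 = 3581577 multiplications
Strassen's algorithm: 7^(log2(256)) = 7^8 = 5764801 multiplications
Difference: 3581577 - 5764801 = -2183224 (Strassen uses MORE here due to padding overhead — for small or just-over-power-of-2 n, padding can outweigh the per-level savings)

Standard: 3581577 multiplications (153^3). Strassen: 5764801 multiplications (7^8, after padding to 256x256). Strassen reduces 8 recursive multiplications to 7 at each level.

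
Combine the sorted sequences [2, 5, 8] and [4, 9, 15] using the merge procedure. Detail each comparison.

Merging process:

Compare 2 vs 4: take 2 from left. Merged: [2]
Compare 5 vs 4: take 4 from right. Merged: [2, 4]
Compare 5 vs 9: take 5 from left. Merged: [2, 4, 5]
Compare 8 vs 9: take 8 from left. Merged: [2, 4, 5, 8]
Append remaining from right: [9, 15]. Merged: [2, 4, 5, 8, 9, 15]

Final merged array: [2, 4, 5, 8, 9, 15]
Total comparisons: 4

The merged array is [2, 4, 5, 8, 9, 15], requiring 4 comparisons. The merge step runs in O(n) time where n is the total number of elements.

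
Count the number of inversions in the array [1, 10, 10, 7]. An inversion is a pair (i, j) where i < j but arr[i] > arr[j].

Finding inversions in [1, 10, 10, 7]:

(1, 3): arr[1]=10 > arr[3]=7
(2, 3): arr[2]=10 > arr[3]=7

Total inversions: 2

The array has 2 inversion(s): (1,3), (2,3). Each pair (i,j) satisfies i < j and arr[i] > arr[j].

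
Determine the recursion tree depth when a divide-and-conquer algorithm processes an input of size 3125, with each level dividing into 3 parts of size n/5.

For divide and conquer with division factor 5:

Problem sizes at each level:
Level 0: 3125
Level 1: 625
Level 2: 125
Level 3: 25
Level 4: 5
Level 5: 1

The root is level 0 and the size-1 base case is level 5 (the tree spans levels 0 through 5, i.e. 6 levels counting the root), so the depth is the number of divisions: log_5(3125) = 5

The recursion tree depth is log_5(3125) = 5. At each level, the problem size is divided by 5, so it takes 5 divisions to reduce to a base case of size 1. The algorithm makes 3 recursive calls at each level.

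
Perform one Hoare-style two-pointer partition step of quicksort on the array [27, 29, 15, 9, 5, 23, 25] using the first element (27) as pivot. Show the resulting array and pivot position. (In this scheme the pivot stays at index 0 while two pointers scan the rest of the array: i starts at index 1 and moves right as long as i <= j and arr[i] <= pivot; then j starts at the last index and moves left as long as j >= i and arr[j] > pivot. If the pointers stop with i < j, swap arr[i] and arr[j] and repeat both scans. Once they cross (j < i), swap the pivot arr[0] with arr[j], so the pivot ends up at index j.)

Hoare-style two-pointer partition with pivot = 27:

Initial array: [27, 29, 15, 9, 5, 23, 25]

Pointers start at i = 1, j = 6.
i stops at index 1 (arr[1]=29 > 27), j stops at index 6 (arr[6]=25 <= 27): swap arr[1] and arr[6], array becomes [27, 25, 15, 9, 5, 23, 29]
i ends at 6, j ends at 5: the pointers have crossed (j < i), so scanning stops.

Swap pivot arr[0] with arr[5] to place pivot at position 5: [23, 25, 15, 9, 5, 27, 29]
Pivot position: 5

After partitioning with pivot 27, the array becomes [23, 25, 15, 9, 5, 27, 29]. The pivot is placed at index 5. All elements to the left of the pivot are <= 27, and all elements to the right are > 27.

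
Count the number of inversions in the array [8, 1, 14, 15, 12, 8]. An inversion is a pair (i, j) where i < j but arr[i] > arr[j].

Finding inversions in [8, 1, 14, 15, 12, 8]:

(0, 1): arr[0]=8 > arr[1]=1
(2, 4): arr[2]=14 > arr[4]=12
(2, 5): arr[2]=14 > arr[5]=8
(3, 4): arr[3]=15 > arr[4]=12
(3, 5): arr[3]=15 > arr[5]=8
(4, 5): arr[4]=12 > arr[5]=8

Total inversions: 6

The array has 6 inversion(s): (0,1), (2,4), (2,5), (3,4), (3,5), (4,5). Each pair (i,j) satisfies i < j and arr[i] > arr[j].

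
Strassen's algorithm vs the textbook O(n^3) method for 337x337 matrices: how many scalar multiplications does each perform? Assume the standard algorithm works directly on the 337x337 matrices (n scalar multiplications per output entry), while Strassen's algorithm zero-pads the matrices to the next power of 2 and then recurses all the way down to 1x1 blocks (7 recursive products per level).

Matrix multiplication for 337x337 matrices:

Strassen's algorithm requires power-of-2 dimensions. Pad 337x337 to 512x512 (next power of 2).

Standard algorithm: 337^3 = 38272753 multiplications
Strassen's algorithm: 7^(log2(512)) = 7^9 = 40353607 multiplications
Difference: 38272753 - 40353607 = -2080854 (Strassen uses MORE here due to padding overhead — for small or just-over-power-of-2 n, padding can outweigh the per-level savings)

Standard: 38272753 multiplications (337^3). Strassen: 40353607 multiplications (7^9, after padding to 512x512). Strassen reduces 8 recursive multiplications to 7 at each level.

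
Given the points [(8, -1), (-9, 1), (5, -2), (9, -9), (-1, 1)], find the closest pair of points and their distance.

Computing all pairwise distances among 5 points:

d((8, -1), (-9, 1)) = 17.1172
d((8, -1), (5, -2)) = 3.1623 <-- minimum
d((8, -1), (9, -9)) = 8.0623
d((8, -1), (-1, 1)) = 9.2195
d((-9, 1), (5, -2)) = 14.3178
d((-9, 1), (9, -9)) = 20.5913
d((-9, 1), (-1, 1)) = 8.0
d((5, -2), (9, -9)) = 8.0623
d((5, -2), (-1, 1)) = 6.7082
d((9, -9), (-1, 1)) = 14.1421

Closest pair: (8, -1) and (5, -2) with distance 3.1623

The closest pair is (8, -1) and (5, -2) with Euclidean distance 3.1623. For 5 points, brute-force pairwise comparison is shown above. For large n, the divide-and-conquer algorithm (sort by x, recurse on halves, check the dividing strip) achieves O(n log n).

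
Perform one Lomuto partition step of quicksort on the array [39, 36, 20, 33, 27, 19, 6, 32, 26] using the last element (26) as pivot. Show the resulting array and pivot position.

Lomuto partition with pivot = 26:

Initial array: [39, 36, 20, 33, 27, 19, 6, 32, 26]

arr[0]=39 > 26: no swap
arr[1]=36 > 26: no swap
arr[2]=20 <= 26: swap with position 0, array becomes [20, 36, 39, 33, 27, 19, 6, 32, 26]
arr[3]=33 > 26: no swap
arr[4]=27 > 26: no swap
arr[5]=19 <= 26: swap with position 1, array becomes [20, 19, 39, 33, 27, 36, 6, 32, 26]
arr[6]=6 <= 26: swap with position 2, array becomes [20, 19, 6, 33, 27, 36, 39, 32, 26]
arr[7]=32 > 26: no swap

Place pivot at position 3: [20, 19, 6, 26, 27, 36, 39, 32, 33]
Pivot position: 3

After partitioning with pivot 26, the array becomes [20, 19, 6, 26, 27, 36, 39, 32, 33]. The pivot is placed at index 3. All elements to the left of the pivot are <= 26, and all elements to the right are > 26.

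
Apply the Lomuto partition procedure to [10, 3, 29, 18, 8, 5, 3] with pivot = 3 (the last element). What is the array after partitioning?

Lomuto partition with pivot = 3:

Initial array: [10, 3, 29, 18, 8, 5, 3]

arr[0]=10 > 3: no swap
arr[1]=3 <= 3: swap with position 0, array becomes [3, 10, 29, 18, 8, 5, 3]
arr[2]=29 > 3: no swap
arr[3]=18 > 3: no swap
arr[4]=8 > 3: no swap
arr[5]=5 > 3: no swap

Place pivot at position 1: [3, 3, 29, 18, 8, 5, 10]
Pivot position: 1

After partitioning with pivot 3, the array becomes [3, 3, 29, 18, 8, 5, 10]. The pivot is placed at index 1. All elements to the left of the pivot are <= 3, and all elements to the right are > 3.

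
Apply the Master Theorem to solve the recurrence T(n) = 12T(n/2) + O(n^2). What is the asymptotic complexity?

Master Theorem for T(n) = 12T(n/2) + O(n^2):

a = 12, b = 2, c = 2
log_b(a) = log_2(12) = 3.5850

Case 1: c = 2 < log_2(12) = 3.5850
T(n) = O(n^(log_2 12))

For T(n) = 12T(n/2) + O(n^2): log_2(12) = 3.5850. This is Case 1 of the Master Theorem (c < log_b(a), work dominated by leaves), giving O(n^(log_2 12)).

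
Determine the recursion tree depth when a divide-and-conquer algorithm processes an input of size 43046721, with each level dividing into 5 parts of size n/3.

For divide and conquer with division factor 3:

Problem sizes at each level:
Level 0: 43046721
Level 1: 14348907
Level 2: 4782969
Level 3: 1594323
Level 4: 531441
Level 5: 177147
Level 6: 59049
Level 7: 19683
Level 8: 6561
Level 9: 2187
Level 10: 729
Level 11: 243
Level 12: 81
Level 13: 27
Level 14: 9
Level 15: 3
Level 16: 1

The root is level 0 and the size-1 base case is level 16 (the tree spans levels 0 through 16, i.e. 17 levels counting the root), so the depth is the number of divisions: log_3(43046721) = 16

The recursion tree depth is log_3(43046721) = 16. At each level, the problem size is divided by 3, so it takes 16 divisions to reduce to a base case of size 1. The algorithm makes 5 recursive calls at each level.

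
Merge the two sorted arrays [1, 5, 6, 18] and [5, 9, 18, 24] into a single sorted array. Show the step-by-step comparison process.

Merging process:

Compare 1 vs 5: take 1 from left. Merged: [1]
Compare 5 vs 5: take 5 from left. Merged: [1, 5]
Compare 6 vs 5: take 5 from right. Merged: [1, 5, 5]
Compare 6 vs 9: take 6 from left. Merged: [1, 5, 5, 6]
Compare 18 vs 9: take 9 from right. Merged: [1, 5, 5, 6, 9]
Compare 18 vs 18: take 18 from left. Merged: [1, 5, 5, 6, 9, 18]
Append remaining from right: [18, 24]. Merged: [1, 5, 5, 6, 9, 18, 18, 24]

Final merged array: [1, 5, 5, 6, 9, 18, 18, 24]
Total comparisons: 6

The merged array is [1, 5, 5, 6, 9, 18, 18, 24], requiring 6 comparisons. The merge step runs in O(n) time where n is the total number of elements.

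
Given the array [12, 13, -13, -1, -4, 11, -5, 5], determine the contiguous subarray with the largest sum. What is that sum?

Using Kadane's algorithm on [12, 13, -13, -1, -4, 11, -5, 5]:

Scanning through the array:
Position 1 (value 13): max_ending_here = 25, max_so_far = 25
Position 2 (value -13): max_ending_here = 12, max_so_far = 25
Position 3 (value -1): max_ending_here = 11, max_so_far = 25
Position 4 (value -4): max_ending_here = 7, max_so_far = 25
Position 5 (value 11): max_ending_here = 18, max_so_far = 25
Position 6 (value -5): max_ending_here = 13, max_so_far = 25
Position 7 (value 5): max_ending_here = 18, max_so_far = 25

Maximum subarray: [12, 13]
Maximum sum: 25

The maximum subarray is [12, 13] with sum 25. This subarray runs from index 0 to index 1.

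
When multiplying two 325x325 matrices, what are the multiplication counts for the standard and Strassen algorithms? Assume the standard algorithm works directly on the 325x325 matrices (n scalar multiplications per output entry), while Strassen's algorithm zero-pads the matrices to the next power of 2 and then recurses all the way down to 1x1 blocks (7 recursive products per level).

Matrix multiplication for 325x325 matrices:

Strassen's algorithm requires power-of-2 dimensions. Pad 325x325 to 512x512 (next power of 2).

Standard algorithm: 325^3 = 34328125 multiplications
Strassen's algorithm: 7^(log2(512)) = 7^9 = 40353607 multiplications
Difference: 34328125 - 40353607 = -6025482 (Strassen uses MORE here due to padding overhead — for small or just-over-power-of-2 n, padding can outweigh the per-level savings)

Standard: 34328125 multiplications (325^3). Strassen: 40353607 multiplications (7^9, after padding to 512x512). Strassen reduces 8 recursive multiplications to 7 at each level.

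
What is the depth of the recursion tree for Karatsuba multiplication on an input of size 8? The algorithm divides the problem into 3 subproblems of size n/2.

For divide and conquer with division factor 2:

Problem sizes at each level:
Level 0: 8
Level 1: 4
Level 2: 2
Level 3: 1

The root is level 0 and the size-1 base case is level 3 (the tree spans levels 0 through 3, i.e. 4 levels counting the root), so the depth is the number of divisions: log_2(8) = 3

The recursion tree depth is log_2(8) = 3. At each level, the problem size is divided by 2, so it takes 3 divisions to reduce to a base case of size 1. The algorithm makes 3 recursive calls at each level.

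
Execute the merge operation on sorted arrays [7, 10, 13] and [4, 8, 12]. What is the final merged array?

Merging process:

Compare 7 vs 4: take 4 from right. Merged: [4]
Compare 7 vs 8: take 7 from left. Merged: [4, 7]
Compare 10 vs 8: take 8 from right. Merged: [4, 7, 8]
Compare 10 vs 12: take 10 from left. Merged: [4, 7, 8, 10]
Compare 13 vs 12: take 12 from right. Merged: [4, 7, 8, 10, 12]
Append remaining from left: [13]. Merged: [4, 7, 8, 10, 12, 13]

Final merged array: [4, 7, 8, 10, 12, 13]
Total comparisons: 5

The merged array is [4, 7, 8, 10, 12, 13], requiring 5 comparisons. The merge step runs in O(n) time where n is the total number of elements.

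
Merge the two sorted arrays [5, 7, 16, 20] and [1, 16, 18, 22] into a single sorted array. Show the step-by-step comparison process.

Merging process:

Compare 5 vs 1: take 1 from right. Merged: [1]
Compare 5 vs 16: take 5 from left. Merged: [1, 5]
Compare 7 vs 16: take 7 from left. Merged: [1, 5, 7]
Compare 16 vs 16: take 16 from left. Merged: [1, 5, 7, 16]
Compare 20 vs 16: take 16 from right. Merged: [1, 5, 7, 16, 16]
Compare 20 vs 18: take 18 from right. Merged: [1, 5, 7, 16, 16, 18]
Compare 20 vs 22: take 20 from left. Merged: [1, 5, 7, 16, 16, 18, 20]
Append remaining from right: [22]. Merged: [1, 5, 7, 16, 16, 18, 20, 22]

Final merged array: [1, 5, 7, 16, 16, 18, 20, 22]
Total comparisons: 7

The merged array is [1, 5, 7, 16, 16, 18, 20, 22], requiring 7 comparisons. The merge step runs in O(n) time where n is the total number of elements.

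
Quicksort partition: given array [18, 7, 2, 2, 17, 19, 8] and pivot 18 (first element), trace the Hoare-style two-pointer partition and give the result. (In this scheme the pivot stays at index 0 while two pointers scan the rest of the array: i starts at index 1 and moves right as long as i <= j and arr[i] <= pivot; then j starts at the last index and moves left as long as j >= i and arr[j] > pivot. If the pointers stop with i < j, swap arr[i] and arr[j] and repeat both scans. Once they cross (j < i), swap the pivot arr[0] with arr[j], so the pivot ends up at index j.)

Hoare-style two-pointer partition with pivot = 18:

Initial array: [18, 7, 2, 2, 17, 19, 8]

Pointers start at i = 1, j = 6.
i stops at index 5 (arr[5]=19 > 18), j stops at index 6 (arr[6]=8 <= 18): swap arr[5] and arr[6], array becomes [18, 7, 2, 2, 17, 8, 19]
i ends at 6, j ends at 5: the pointers have crossed (j < i), so scanning stops.

Swap pivot arr[0] with arr[5] to place pivot at position 5: [8, 7, 2, 2, 17, 18, 19]
Pivot position: 5

After partitioning with pivot 18, the array becomes [8, 7, 2, 2, 17, 18, 19]. The pivot is placed at index 5. All elements to the left of the pivot are <= 18, and all elements to the right are > 18.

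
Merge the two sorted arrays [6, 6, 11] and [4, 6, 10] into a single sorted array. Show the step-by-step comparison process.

Merging process:

Compare 6 vs 4: take 4 from right. Merged: [4]
Compare 6 vs 6: take 6 from left. Merged: [4, 6]
Compare 6 vs 6: take 6 from left. Merged: [4, 6, 6]
Compare 11 vs 6: take 6 from right. Merged: [4, 6, 6, 6]
Compare 11 vs 10: take 10 from right. Merged: [4, 6, 6, 6, 10]
Append remaining from left: [11]. Merged: [4, 6, 6, 6, 10, 11]

Final merged array: [4, 6, 6, 6, 10, 11]
Total comparisons: 5

The merged array is [4, 6, 6, 6, 10, 11], requiring 5 comparisons. The merge step runs in O(n) time where n is the total number of elements.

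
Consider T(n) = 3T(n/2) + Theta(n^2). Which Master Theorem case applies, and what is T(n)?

Master Theorem for T(n) = 3T(n/2) + O(n^2):

a = 3, b = 2, c = 2
log_b(a) = log_2(3) = 1.5850

Case 3: c = 2 > log_2(3) = 1.5850
T(n) = O(n^2) = O(n^2)

For T(n) = 3T(n/2) + O(n^2): log_2(3) = 1.5850. This is Case 3 of the Master Theorem (c > log_b(a), work dominated by root), giving O(n^2).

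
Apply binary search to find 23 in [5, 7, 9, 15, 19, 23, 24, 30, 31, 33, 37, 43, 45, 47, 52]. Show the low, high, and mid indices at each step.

Binary search for 23 in [5, 7, 9, 15, 19, 23, 24, 30, 31, 33, 37, 43, 45, 47, 52]:

lo=0, hi=14, mid=7, arr[mid]=30 -> 30 > 23, search left half
lo=0, hi=6, mid=3, arr[mid]=15 -> 15 < 23, search right half
lo=4, hi=6, mid=5, arr[mid]=23 -> Found target at index 5!

Binary search finds 23 at index 5 after 3 comparisons. The search repeatedly halves the search space by comparing with the middle element.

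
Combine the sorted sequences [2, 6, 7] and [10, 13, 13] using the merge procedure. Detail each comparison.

Merging process:

Compare 2 vs 10: take 2 from left. Merged: [2]
Compare 6 vs 10: take 6 from left. Merged: [2, 6]
Compare 7 vs 10: take 7 from left. Merged: [2, 6, 7]
Append remaining from right: [10, 13, 13]. Merged: [2, 6, 7, 10, 13, 13]

Final merged array: [2, 6, 7, 10, 13, 13]
Total comparisons: 3

The merged array is [2, 6, 7, 10, 13, 13], requiring 3 comparisons. The merge step runs in O(n) time where n is the total number of elements.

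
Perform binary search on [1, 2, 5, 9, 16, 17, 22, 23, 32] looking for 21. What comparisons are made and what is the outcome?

Binary search for 21 in [1, 2, 5, 9, 16, 17, 22, 23, 32]:

lo=0, hi=8, mid=4, arr[mid]=16 -> 16 < 21, search right half
lo=5, hi=8, mid=6, arr[mid]=22 -> 22 > 21, search left half
lo=5, hi=5, mid=5, arr[mid]=17 -> 17 < 21, search right half
lo=6 > hi=5, target 21 not found

Binary search determines that 21 is not in the array after 3 comparisons. The search space was exhausted without finding the target.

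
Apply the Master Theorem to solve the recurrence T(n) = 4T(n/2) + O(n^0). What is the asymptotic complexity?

Master Theorem for T(n) = 4T(n/2) + O(n^0):

a = 4, b = 2, c = 0
log_b(a) = log_2(4) = 2.0000

Case 1: c = 0 < log_2(4) = 2.0000
T(n) = O(n^(log_2 4)) = O(n^2)

For T(n) = 4T(n/2) + O(n^0): log_2(4) = 2.0000. This is Case 1 of the Master Theorem (c < log_b(a), work dominated by leaves), giving O(n^2).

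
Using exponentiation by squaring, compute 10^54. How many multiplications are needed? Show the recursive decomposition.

Computing 10^54 by squaring (build up from 10^1; each line after the first costs one multiplication):

10^1 = 10
10^2 = (10^1)^2 = 10^2 = 100
10^3 = 10 * 10^2 = 10 * 100 = 1000
10^6 = (10^3)^2 = 1000^2 = 1000000
10^12 = (10^6)^2 = 1000000^2 = 1000000000000
10^13 = 10 * 10^12 = 10 * 1000000000000 = 10000000000000
10^26 = (10^13)^2 = 10000000000000^2 = 100000000000000000000000000
10^27 = 10 * 10^26 = 10 * 100000000000000000000000000 = 1000000000000000000000000000
10^54 = (10^27)^2 = 1000000000000000000000000000^2 = 1000000000000000000000000000000000000000000000000000000

Result: 1000000000000000000000000000000000000000000000000000000
Multiplications needed: 8 (8 lines after 10^1)

10^54 = 1000000000000000000000000000000000000000000000000000000. Using exponentiation by squaring, this requires 8 multiplications. The key idea: if the exponent is even, square the half-power; if odd, multiply by the base once.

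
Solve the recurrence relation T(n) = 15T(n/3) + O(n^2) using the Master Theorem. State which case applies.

Master Theorem for T(n) = 15T(n/3) + O(n^2):

a = 15, b = 3, c = 2
log_b(a) = log_3(15) = 2.4650

Case 1: c = 2 < log_3(15) = 2.4650
T(n) = O(n^(log_3 15))

For T(n) = 15T(n/3) + O(n^2): log_3(15) = 2.4650. This is Case 1 of the Master Theorem (c < log_b(a), work dominated by leaves), giving O(n^(log_3 15)).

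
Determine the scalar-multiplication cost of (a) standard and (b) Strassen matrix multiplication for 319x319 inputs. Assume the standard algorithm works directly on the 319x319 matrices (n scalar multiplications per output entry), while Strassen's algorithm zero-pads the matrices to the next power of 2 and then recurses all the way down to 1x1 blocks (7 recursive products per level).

Matrix multiplication for 319x319 matrices:

Strassen's algorithm requires power-of-2 dimensions. Pad 319x319 to 512x512 (next power of 2).

Standard algorithm: 319^3 = 32461759 multiplications
Strassen's algorithm: 7^(log2(512)) = 7^9 = 40353607 multiplications
Difference: 32461759 - 40353607 = -7891848 (Strassen uses MORE here due to padding overhead — for small or just-over-power-of-2 n, padding can outweigh the per-level savings)

Standard: 32461759 multiplications (319^3). Strassen: 40353607 multiplications (7^9, after padding to 512x512). Strassen reduces 8 recursive multiplications to 7 at each level.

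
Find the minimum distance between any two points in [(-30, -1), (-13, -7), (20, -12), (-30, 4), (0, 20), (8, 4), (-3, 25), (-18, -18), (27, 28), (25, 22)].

Computing all pairwise distances among 10 points:

d((-30, -1), (-13, -7)) = 18.0278
d((-30, -1), (20, -12)) = 51.1957
d((-30, -1), (-30, 4)) = 5.0 <-- minimum
d((-30, -1), (0, 20)) = 36.6197
d((-30, -1), (8, 4)) = 38.3275
d((-30, -1), (-3, 25)) = 37.4833
d((-30, -1), (-18, -18)) = 20.8087
d((-30, -1), (27, 28)) = 63.9531
d((-30, -1), (25, 22)) = 59.6154
d((-13, -7), (20, -12)) = 33.3766
d((-13, -7), (-30, 4)) = 20.2485
d((-13, -7), (0, 20)) = 29.9666
d((-13, -7), (8, 4)) = 23.7065
d((-13, -7), (-3, 25)) = 33.5261
d((-13, -7), (-18, -18)) = 12.083
d((-13, -7), (27, 28)) = 53.1507
d((-13, -7), (25, 22)) = 47.8017
d((20, -12), (-30, 4)) = 52.4976
d((20, -12), (0, 20)) = 37.7359
d((20, -12), (8, 4)) = 20.0
d((20, -12), (-3, 25)) = 43.566
d((20, -12), (-18, -18)) = 38.4708
d((20, -12), (27, 28)) = 40.6079
d((20, -12), (25, 22)) = 34.3657
d((-30, 4), (0, 20)) = 34.0
d((-30, 4), (8, 4)) = 38.0
d((-30, 4), (-3, 25)) = 34.2053
d((-30, 4), (-18, -18)) = 25.0599
d((-30, 4), (27, 28)) = 61.8466
d((-30, 4), (25, 22)) = 57.8705
d((0, 20), (8, 4)) = 17.8885
d((0, 20), (-3, 25)) = 5.831
d((0, 20), (-18, -18)) = 42.0476
d((0, 20), (27, 28)) = 28.1603
d((0, 20), (25, 22)) = 25.0799
d((8, 4), (-3, 25)) = 23.7065
d((8, 4), (-18, -18)) = 34.0588
d((8, 4), (27, 28)) = 30.6105
d((8, 4), (25, 22)) = 24.7588
d((-3, 25), (-18, -18)) = 45.5412
d((-3, 25), (27, 28)) = 30.1496
d((-3, 25), (25, 22)) = 28.1603
d((-18, -18), (27, 28)) = 64.3506
d((-18, -18), (25, 22)) = 58.7282
d((27, 28), (25, 22)) = 6.3246

Closest pair: (-30, -1) and (-30, 4) with distance 5.0

The closest pair is (-30, -1) and (-30, 4) with Euclidean distance 5.0. For 10 points, brute-force pairwise comparison is shown above. For large n, the divide-and-conquer algorithm (sort by x, recurse on halves, check the dividing strip) achieves O(n log n).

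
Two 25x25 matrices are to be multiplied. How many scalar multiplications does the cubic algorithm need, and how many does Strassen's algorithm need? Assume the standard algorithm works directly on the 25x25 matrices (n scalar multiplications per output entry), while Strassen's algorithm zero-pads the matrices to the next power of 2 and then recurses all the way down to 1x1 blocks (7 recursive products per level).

Matrix multiplication for 25x25 matrices:

Strassen's algorithm requires power-of-2 dimensions. Pad 25x25 to 32x32 (next power of 2).

Standard algorithm: 25^3 = 15625 multiplications
Strassen's algorithm: 7^(log2(32)) = 7^5 = 16807 multiplications
Difference: 15625 - 16807 = -1182 (Strassen uses MORE here due to padding overhead — for small or just-over-power-of-2 n, padding can outweigh the per-level savings)

Standard: 15625 multiplications (25^3). Strassen: 16807 multiplications (7^5, after padding to 32x32). Strassen reduces 8 recursive multiplications to 7 at each level.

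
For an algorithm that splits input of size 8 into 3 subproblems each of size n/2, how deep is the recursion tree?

For divide and conquer with division factor 2:

Problem sizes at each level:
Level 0: 8
Level 1: 4
Level 2: 2
Level 3: 1

The root is level 0 and the size-1 base case is level 3 (the tree spans levels 0 through 3, i.e. 4 levels counting the root), so the depth is the number of divisions: log_2(8) = 3

The recursion tree depth is log_2(8) = 3. At each level, the problem size is divided by 2, so it takes 3 divisions to reduce to a base case of size 1. The algorithm makes 3 recursive calls at each level.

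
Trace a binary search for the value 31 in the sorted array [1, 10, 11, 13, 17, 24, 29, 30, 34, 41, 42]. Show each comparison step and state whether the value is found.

Binary search for 31 in [1, 10, 11, 13, 17, 24, 29, 30, 34, 41, 42]:

lo=0, hi=10, mid=5, arr[mid]=24 -> 24 < 31, search right half
lo=6, hi=10, mid=8, arr[mid]=34 -> 34 > 31, search left half
lo=6, hi=7, mid=6, arr[mid]=29 -> 29 < 31, search right half
lo=7, hi=7, mid=7, arr[mid]=30 -> 30 < 31, search right half
lo=8 > hi=7, target 31 not found

Binary search determines that 31 is not in the array after 4 comparisons. The search space was exhausted without finding the target.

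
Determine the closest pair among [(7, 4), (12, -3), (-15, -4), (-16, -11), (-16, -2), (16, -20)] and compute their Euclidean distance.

Computing all pairwise distances among 6 points:

d((7, 4), (12, -3)) = 8.6023
d((7, 4), (-15, -4)) = 23.4094
d((7, 4), (-16, -11)) = 27.4591
d((7, 4), (-16, -2)) = 23.7697
d((7, 4), (16, -20)) = 25.632
d((12, -3), (-15, -4)) = 27.0185
d((12, -3), (-16, -11)) = 29.1204
d((12, -3), (-16, -2)) = 28.0179
d((12, -3), (16, -20)) = 17.4642
d((-15, -4), (-16, -11)) = 7.0711
d((-15, -4), (-16, -2)) = 2.2361 <-- minimum
d((-15, -4), (16, -20)) = 34.8855
d((-16, -11), (-16, -2)) = 9.0
d((-16, -11), (16, -20)) = 33.2415
d((-16, -2), (16, -20)) = 36.7151

Closest pair: (-15, -4) and (-16, -2) with distance 2.2361

The closest pair is (-15, -4) and (-16, -2) with Euclidean distance 2.2361. For 6 points, brute-force pairwise comparison is shown above. For large n, the divide-and-conquer algorithm (sort by x, recurse on halves, check the dividing strip) achieves O(n log n).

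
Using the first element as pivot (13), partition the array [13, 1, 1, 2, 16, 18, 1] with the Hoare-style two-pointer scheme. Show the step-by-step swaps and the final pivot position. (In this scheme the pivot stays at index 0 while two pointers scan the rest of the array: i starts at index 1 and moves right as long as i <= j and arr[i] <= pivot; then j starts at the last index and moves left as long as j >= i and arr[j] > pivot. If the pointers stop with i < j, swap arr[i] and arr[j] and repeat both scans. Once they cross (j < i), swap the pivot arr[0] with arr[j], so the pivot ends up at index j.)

Hoare-style two-pointer partition with pivot = 13:

Initial array: [13, 1, 1, 2, 16, 18, 1]

Pointers start at i = 1, j = 6.
i stops at index 4 (arr[4]=16 > 13), j stops at index 6 (arr[6]=1 <= 13): swap arr[4] and arr[6], array becomes [13, 1, 1, 2, 1, 18, 16]
i ends at 5, j ends at 4: the pointers have crossed (j < i), so scanning stops.

Swap pivot arr[0] with arr[4] to place pivot at position 4: [1, 1, 1, 2, 13, 18, 16]
Pivot position: 4

After partitioning with pivot 13, the array becomes [1, 1, 1, 2, 13, 18, 16]. The pivot is placed at index 4. All elements to the left of the pivot are <= 13, and all elements to the right are > 13.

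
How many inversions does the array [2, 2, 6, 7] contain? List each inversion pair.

Finding inversions in [2, 2, 6, 7]:


Total inversions: 0

The array has 0 inversions. It is already sorted.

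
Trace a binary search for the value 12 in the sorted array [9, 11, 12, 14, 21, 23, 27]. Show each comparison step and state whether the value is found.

Binary search for 12 in [9, 11, 12, 14, 21, 23, 27]:

lo=0, hi=6, mid=3, arr[mid]=14 -> 14 > 12, search left half
lo=0, hi=2, mid=1, arr[mid]=11 -> 11 < 12, search right half
lo=2, hi=2, mid=2, arr[mid]=12 -> Found target at index 2!

Binary search finds 12 at index 2 after 3 comparisons. The search repeatedly halves the search space by comparing with the middle element.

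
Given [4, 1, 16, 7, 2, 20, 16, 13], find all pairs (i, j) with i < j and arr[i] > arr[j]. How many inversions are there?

Finding inversions in [4, 1, 16, 7, 2, 20, 16, 13]:

(0, 1): arr[0]=4 > arr[1]=1
(0, 4): arr[0]=4 > arr[4]=2
(2, 3): arr[2]=16 > arr[3]=7
(2, 4): arr[2]=16 > arr[4]=2
(2, 7): arr[2]=16 > arr[7]=13
(3, 4): arr[3]=7 > arr[4]=2
(5, 6): arr[5]=20 > arr[6]=16
(5, 7): arr[5]=20 > arr[7]=13
(6, 7): arr[6]=16 > arr[7]=13

Total inversions: 9

The array has 9 inversion(s): (0,1), (0,4), (2,3), (2,4), (2,7), (3,4), (5,6), (5,7), (6,7). Each pair (i,j) satisfies i < j and arr[i] > arr[j].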